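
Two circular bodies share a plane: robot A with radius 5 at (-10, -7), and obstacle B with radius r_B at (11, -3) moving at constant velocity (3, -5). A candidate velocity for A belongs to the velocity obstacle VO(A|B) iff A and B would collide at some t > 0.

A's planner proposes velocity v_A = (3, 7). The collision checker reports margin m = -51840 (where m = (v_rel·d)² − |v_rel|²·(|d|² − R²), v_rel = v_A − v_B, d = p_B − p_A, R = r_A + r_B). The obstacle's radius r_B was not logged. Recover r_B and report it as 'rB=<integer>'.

m = -51840
d = (21, 4);  v_rel = (0, 12),  |v_rel|² = 144
v_rel×d = (0)·(4) − (12)·(21) = -252
since m = R²·144 − (-252)²:  R² = (63504 + -51840) / 144 = 81
R = √81 = 9  ⇒  r_B = 9 − 5 = 4

rB=4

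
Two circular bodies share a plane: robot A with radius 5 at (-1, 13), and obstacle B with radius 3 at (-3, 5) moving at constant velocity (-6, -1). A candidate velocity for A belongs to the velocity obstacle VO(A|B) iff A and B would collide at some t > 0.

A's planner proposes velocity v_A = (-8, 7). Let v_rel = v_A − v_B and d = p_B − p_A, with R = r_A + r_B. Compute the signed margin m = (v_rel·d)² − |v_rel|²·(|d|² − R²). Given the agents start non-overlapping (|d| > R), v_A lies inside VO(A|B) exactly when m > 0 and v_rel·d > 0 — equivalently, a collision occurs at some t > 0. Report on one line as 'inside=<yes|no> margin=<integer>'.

d = (-2, -8),  |d|² = 68;  R = 5+3 = 8,  c = 68−8² = 4
v_rel = (-2, 8),  |v_rel|² = 68;  v_rel·d = (-2)·(-2) + (8)·(-8) = -60
68·t² + 120·t + 4 = 0  ⇒  m = (-60)² − 68·4 = 3328
m = 3328 > 0,  v_rel·d = -60 < 0  ⇒  outside

inside=no margin=3328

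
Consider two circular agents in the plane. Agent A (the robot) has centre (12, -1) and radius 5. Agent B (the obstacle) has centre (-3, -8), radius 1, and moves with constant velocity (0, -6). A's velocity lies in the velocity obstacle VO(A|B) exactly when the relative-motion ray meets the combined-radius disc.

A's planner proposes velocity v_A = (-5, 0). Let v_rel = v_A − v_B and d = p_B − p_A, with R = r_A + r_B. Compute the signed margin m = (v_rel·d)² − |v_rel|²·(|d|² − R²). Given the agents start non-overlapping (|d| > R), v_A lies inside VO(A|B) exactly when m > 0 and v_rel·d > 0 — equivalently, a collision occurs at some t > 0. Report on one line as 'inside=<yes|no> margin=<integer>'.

d = (-15, -7),  |d|² = 274;  R = 5+1 = 6,  c = 274−6² = 238
v_rel = (-5, 6),  |v_rel|² = 61;  v_rel·d = (-5)·(-15) + (6)·(-7) = 33
61·t² − 66·t + 238 = 0  ⇒  m = 33² − 61·238 = -13429
m = -13429 < 0,  v_rel·d = 33 > 0  ⇒  outside

inside=no margin=-13429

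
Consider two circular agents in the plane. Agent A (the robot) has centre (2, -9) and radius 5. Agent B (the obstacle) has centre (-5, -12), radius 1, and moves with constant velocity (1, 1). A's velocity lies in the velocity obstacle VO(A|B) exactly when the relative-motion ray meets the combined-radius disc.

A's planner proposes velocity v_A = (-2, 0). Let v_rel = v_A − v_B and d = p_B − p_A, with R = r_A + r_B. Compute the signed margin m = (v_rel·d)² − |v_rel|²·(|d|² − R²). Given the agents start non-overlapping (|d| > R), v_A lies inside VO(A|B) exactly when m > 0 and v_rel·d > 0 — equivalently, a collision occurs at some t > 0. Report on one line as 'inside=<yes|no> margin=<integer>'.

d = (-7, -3),  |d|² = 58;  R = 5+1 = 6,  c = 58−6² = 22
v_rel = (-3, -1),  |v_rel|² = 10;  v_rel·d = (-3)·(-7) + (-1)·(-3) = 24
10·t² − 48·t + 22 = 0  ⇒  m = 24² − 10·22 = 356
m = 356 > 0,  v_rel·d = 24 > 0  ⇒  inside

inside=yes margin=356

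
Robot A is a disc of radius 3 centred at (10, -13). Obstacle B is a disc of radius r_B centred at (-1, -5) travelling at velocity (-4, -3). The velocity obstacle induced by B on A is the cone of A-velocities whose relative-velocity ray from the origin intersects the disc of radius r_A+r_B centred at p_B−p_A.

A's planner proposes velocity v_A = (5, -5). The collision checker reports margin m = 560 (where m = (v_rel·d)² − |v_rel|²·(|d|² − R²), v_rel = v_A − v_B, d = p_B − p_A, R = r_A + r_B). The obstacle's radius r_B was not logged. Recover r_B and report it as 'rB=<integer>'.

m = 560
d = (-11, 8);  v_rel = (9, -2),  |v_rel|² = 85
v_rel×d = (9)·(8) − (-2)·(-11) = 50
since m = R²·85 − 50²:  R² = (2500 + 560) / 85 = 36
R = √36 = 6  ⇒  r_B = 6 − 3 = 3

rB=3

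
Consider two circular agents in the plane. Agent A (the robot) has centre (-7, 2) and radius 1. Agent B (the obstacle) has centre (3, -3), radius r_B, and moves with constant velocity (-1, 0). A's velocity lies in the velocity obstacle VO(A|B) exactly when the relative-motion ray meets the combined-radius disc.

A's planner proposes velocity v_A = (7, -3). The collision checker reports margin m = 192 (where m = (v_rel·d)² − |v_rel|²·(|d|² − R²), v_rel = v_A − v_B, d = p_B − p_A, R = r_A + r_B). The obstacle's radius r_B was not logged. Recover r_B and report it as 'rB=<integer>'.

m = 192
d = (10, -5);  v_rel = (8, -3),  |v_rel|² = 73
v_rel×d = (8)·(-5) − (-3)·(10) = -10
since m = R²·73 − (-10)²:  R² = (100 + 192) / 73 = 4
R = √4 = 2  ⇒  r_B = 2 − 1 = 1

rB=1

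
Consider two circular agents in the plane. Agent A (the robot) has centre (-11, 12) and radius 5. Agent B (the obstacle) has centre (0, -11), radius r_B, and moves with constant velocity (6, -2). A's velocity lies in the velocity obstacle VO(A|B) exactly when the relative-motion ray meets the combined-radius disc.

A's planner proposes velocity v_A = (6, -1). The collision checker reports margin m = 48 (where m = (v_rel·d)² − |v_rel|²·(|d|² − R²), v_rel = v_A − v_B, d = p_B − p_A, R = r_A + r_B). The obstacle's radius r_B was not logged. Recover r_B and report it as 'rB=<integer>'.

m = 48
d = (11, -23);  v_rel = (0, 1),  |v_rel|² = 1
v_rel×d = (0)·(-23) − (1)·(11) = -11
since m = R²·1 − (-11)²:  R² = (121 + 48) / 1 = 169
R = √169 = 13  ⇒  r_B = 13 − 5 = 8

rB=8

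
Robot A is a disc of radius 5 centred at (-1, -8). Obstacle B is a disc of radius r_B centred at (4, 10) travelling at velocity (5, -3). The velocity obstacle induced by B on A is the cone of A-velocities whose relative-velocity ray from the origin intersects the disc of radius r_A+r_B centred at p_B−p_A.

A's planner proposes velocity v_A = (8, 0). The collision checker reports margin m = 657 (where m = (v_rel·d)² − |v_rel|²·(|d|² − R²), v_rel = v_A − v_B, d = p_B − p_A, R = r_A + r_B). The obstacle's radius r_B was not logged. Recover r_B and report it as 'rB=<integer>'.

m = 657
d = (5, 18);  v_rel = (3, 3),  |v_rel|² = 18
v_rel×d = (3)·(18) − (3)·(5) = 39
since m = R²·18 − 39²:  R² = (1521 + 657) / 18 = 121
R = √121 = 11  ⇒  r_B = 11 − 5 = 6

rB=6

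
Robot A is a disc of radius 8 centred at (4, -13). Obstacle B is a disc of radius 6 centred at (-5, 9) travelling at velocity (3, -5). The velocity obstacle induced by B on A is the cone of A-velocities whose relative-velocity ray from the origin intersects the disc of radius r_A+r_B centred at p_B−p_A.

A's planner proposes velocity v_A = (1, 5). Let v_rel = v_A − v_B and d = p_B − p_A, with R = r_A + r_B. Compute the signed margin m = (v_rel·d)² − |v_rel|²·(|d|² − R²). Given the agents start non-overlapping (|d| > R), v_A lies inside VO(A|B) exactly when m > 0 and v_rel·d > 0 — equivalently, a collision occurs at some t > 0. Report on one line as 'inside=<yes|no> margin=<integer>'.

d = (-9, 22),  |d|² = 565;  R = 8+6 = 14,  c = 565−14² = 369
v_rel = (-2, 10),  |v_rel|² = 104;  v_rel·d = (-2)·(-9) + (10)·(22) = 238
104·t² − 476·t + 369 = 0  ⇒  m = 238² − 104·369 = 18268
m = 18268 > 0,  v_rel·d = 238 > 0  ⇒  inside

inside=yes margin=18268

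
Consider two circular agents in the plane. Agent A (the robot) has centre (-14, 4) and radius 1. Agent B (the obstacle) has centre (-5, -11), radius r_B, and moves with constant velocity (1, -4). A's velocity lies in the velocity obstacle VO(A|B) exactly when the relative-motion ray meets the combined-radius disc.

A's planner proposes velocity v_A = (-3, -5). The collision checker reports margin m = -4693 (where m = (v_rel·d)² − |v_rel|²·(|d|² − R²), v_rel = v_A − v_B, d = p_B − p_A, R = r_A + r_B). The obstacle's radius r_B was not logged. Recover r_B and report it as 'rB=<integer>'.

m = -4693
d = (9, -15);  v_rel = (-4, -1),  |v_rel|² = 17
v_rel×d = (-4)·(-15) − (-1)·(9) = 69
since m = R²·17 − 69²:  R² = (4761 + -4693) / 17 = 4
R = √4 = 2  ⇒  r_B = 2 − 1 = 1

rB=1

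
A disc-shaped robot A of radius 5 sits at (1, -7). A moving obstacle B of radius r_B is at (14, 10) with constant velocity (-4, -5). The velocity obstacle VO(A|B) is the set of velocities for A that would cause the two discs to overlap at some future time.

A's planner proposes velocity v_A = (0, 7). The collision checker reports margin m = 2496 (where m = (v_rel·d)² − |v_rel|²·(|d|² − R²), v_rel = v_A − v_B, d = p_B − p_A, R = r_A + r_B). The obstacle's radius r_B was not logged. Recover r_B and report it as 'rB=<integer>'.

m = 2496
d = (13, 17);  v_rel = (4, 12),  |v_rel|² = 160
v_rel×d = (4)·(17) − (12)·(13) = -88
since m = R²·160 − (-88)²:  R² = (7744 + 2496) / 160 = 64
R = √64 = 8  ⇒  r_B = 8 − 5 = 3

rB=3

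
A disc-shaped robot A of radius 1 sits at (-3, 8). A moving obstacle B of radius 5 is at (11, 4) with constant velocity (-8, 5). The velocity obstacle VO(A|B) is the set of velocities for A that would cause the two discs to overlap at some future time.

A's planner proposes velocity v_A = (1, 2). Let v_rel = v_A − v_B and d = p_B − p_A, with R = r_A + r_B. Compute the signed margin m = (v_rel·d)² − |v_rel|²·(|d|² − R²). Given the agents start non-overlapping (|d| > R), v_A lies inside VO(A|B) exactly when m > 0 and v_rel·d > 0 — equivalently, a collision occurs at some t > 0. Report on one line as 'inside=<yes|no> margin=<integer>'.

d = (14, -4),  |d|² = 212;  R = 1+5 = 6,  c = 212−6² = 176
v_rel = (9, -3),  |v_rel|² = 90;  v_rel·d = (9)·(14) + (-3)·(-4) = 138
90·t² − 276·t + 176 = 0  ⇒  m = 138² − 90·176 = 3204
m = 3204 > 0,  v_rel·d = 138 > 0  ⇒  inside

inside=yes margin=3204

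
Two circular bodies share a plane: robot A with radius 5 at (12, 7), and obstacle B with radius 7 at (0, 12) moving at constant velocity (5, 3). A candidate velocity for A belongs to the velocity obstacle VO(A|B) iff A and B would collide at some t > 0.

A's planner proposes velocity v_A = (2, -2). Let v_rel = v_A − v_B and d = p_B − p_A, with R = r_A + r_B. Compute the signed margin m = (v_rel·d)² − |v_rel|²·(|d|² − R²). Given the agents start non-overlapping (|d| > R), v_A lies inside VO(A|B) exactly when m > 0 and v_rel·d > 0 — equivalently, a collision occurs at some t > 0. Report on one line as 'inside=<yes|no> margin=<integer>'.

d = (-12, 5),  |d|² = 169;  R = 5+7 = 12,  c = 169−12² = 25
v_rel = (-3, -5),  |v_rel|² = 34;  v_rel·d = (-3)·(-12) + (-5)·(5) = 11
34·t² − 22·t + 25 = 0  ⇒  m = 11² − 34·25 = -729
m = -729 < 0,  v_rel·d = 11 > 0  ⇒  outside

inside=no margin=-729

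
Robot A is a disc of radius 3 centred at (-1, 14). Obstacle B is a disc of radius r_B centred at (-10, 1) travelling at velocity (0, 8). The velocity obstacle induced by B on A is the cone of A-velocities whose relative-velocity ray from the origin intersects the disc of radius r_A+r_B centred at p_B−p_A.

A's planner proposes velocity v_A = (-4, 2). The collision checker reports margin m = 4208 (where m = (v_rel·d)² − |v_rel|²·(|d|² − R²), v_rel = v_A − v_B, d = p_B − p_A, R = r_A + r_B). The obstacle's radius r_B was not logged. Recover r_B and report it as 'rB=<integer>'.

m = 4208
d = (-9, -13);  v_rel = (-4, -6),  |v_rel|² = 52
v_rel×d = (-4)·(-13) − (-6)·(-9) = -2
since m = R²·52 − (-2)²:  R² = (4 + 4208) / 52 = 81
R = √81 = 9  ⇒  r_B = 9 − 3 = 6

rB=6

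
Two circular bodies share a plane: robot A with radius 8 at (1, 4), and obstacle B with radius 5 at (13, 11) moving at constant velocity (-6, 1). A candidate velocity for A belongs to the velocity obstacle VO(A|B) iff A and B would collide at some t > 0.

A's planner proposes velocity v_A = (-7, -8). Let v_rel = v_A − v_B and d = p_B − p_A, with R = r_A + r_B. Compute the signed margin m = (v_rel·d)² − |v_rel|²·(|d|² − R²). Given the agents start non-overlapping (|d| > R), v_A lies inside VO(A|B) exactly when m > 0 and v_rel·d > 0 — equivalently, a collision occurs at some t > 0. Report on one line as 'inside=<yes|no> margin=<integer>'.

d = (12, 7),  |d|² = 193;  R = 8+5 = 13,  c = 193−13² = 24
v_rel = (-1, -9),  |v_rel|² = 82;  v_rel·d = (-1)·(12) + (-9)·(7) = -75
82·t² + 150·t + 24 = 0  ⇒  m = (-75)² − 82·24 = 3657
m = 3657 > 0,  v_rel·d = -75 < 0  ⇒  outside

inside=no margin=3657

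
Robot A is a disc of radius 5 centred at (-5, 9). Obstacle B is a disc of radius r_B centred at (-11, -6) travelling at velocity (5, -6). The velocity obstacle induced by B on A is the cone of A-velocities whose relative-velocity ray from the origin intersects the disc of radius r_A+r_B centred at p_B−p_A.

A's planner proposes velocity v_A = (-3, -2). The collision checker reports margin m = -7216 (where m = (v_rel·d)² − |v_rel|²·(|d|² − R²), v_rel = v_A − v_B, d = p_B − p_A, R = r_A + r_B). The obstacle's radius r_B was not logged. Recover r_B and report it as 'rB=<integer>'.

m = -7216
d = (-6, -15);  v_rel = (-8, 4),  |v_rel|² = 80
v_rel×d = (-8)·(-15) − (4)·(-6) = 144
since m = R²·80 − 144²:  R² = (20736 + -7216) / 80 = 169
R = √169 = 13  ⇒  r_B = 13 − 5 = 8

rB=8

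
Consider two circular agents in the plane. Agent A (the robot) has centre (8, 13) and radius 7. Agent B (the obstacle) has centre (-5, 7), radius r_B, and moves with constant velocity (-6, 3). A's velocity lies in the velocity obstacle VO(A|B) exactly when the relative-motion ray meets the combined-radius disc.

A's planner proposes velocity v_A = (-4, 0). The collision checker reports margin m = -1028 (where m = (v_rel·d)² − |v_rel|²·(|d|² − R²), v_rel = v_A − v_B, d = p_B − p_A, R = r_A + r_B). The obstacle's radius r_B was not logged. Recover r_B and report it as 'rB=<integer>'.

m = -1028
d = (-13, -6);  v_rel = (2, -3),  |v_rel|² = 13
v_rel×d = (2)·(-6) − (-3)·(-13) = -51
since m = R²·13 − (-51)²:  R² = (2601 + -1028) / 13 = 121
R = √121 = 11  ⇒  r_B = 11 − 7 = 4

rB=4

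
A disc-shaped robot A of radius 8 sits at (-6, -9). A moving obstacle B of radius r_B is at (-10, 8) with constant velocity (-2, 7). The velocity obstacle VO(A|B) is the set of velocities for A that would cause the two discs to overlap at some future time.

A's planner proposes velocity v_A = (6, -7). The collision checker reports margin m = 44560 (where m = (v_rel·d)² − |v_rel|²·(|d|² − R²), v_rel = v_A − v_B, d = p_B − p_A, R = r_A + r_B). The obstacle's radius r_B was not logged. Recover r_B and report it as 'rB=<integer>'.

m = 44560
d = (-4, 17);  v_rel = (8, -14),  |v_rel|² = 260
v_rel×d = (8)·(17) − (-14)·(-4) = 80
since m = R²·260 − 80²:  R² = (6400 + 44560) / 260 = 196
R = √196 = 14  ⇒  r_B = 14 − 8 = 6

rB=6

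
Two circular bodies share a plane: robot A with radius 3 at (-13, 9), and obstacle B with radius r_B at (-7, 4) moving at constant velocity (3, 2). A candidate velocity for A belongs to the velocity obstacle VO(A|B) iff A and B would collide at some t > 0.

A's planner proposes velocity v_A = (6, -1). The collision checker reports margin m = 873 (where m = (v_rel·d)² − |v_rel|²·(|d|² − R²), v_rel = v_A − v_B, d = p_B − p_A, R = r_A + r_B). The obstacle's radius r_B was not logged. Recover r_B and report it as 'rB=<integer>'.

m = 873
d = (6, -5);  v_rel = (3, -3),  |v_rel|² = 18
v_rel×d = (3)·(-5) − (-3)·(6) = 3
since m = R²·18 − 3²:  R² = (9 + 873) / 18 = 49
R = √49 = 7  ⇒  r_B = 7 − 3 = 4

rB=4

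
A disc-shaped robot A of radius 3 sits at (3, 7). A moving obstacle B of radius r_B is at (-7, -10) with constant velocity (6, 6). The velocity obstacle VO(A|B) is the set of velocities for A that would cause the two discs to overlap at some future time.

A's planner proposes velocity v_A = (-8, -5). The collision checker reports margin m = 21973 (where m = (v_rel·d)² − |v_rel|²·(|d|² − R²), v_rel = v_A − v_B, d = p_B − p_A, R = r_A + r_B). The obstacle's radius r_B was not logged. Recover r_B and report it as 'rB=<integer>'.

m = 21973
d = (-10, -17);  v_rel = (-14, -11),  |v_rel|² = 317
v_rel×d = (-14)·(-17) − (-11)·(-10) = 128
since m = R²·317 − 128²:  R² = (16384 + 21973) / 317 = 121
R = √121 = 11  ⇒  r_B = 11 − 3 = 8

rB=8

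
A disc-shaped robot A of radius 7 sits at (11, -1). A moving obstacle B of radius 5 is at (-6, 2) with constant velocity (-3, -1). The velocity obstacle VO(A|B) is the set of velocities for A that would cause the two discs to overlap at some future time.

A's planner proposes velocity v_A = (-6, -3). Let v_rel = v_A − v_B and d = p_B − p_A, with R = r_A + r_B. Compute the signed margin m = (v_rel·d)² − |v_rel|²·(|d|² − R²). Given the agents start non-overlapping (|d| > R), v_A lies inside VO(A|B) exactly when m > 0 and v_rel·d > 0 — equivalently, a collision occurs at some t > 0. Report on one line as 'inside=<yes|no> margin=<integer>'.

d = (-17, 3),  |d|² = 298;  R = 7+5 = 12,  c = 298−12² = 154
v_rel = (-3, -2),  |v_rel|² = 13;  v_rel·d = (-3)·(-17) + (-2)·(3) = 45
13·t² − 90·t + 154 = 0  ⇒  m = 45² − 13·154 = 23
m = 23 > 0,  v_rel·d = 45 > 0  ⇒  inside

inside=yes margin=23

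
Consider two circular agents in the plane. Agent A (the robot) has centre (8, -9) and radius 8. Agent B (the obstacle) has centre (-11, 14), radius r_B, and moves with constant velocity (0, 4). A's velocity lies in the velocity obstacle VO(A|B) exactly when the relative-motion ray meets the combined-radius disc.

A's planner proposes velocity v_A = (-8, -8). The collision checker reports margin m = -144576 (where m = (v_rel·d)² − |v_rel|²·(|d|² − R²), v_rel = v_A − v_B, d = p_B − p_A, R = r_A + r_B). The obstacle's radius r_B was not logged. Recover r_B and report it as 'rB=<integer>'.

m = -144576
d = (-19, 23);  v_rel = (-8, -12),  |v_rel|² = 208
v_rel×d = (-8)·(23) − (-12)·(-19) = -412
since m = R²·208 − (-412)²:  R² = (169744 + -144576) / 208 = 121
R = √121 = 11  ⇒  r_B = 11 − 8 = 3

rB=3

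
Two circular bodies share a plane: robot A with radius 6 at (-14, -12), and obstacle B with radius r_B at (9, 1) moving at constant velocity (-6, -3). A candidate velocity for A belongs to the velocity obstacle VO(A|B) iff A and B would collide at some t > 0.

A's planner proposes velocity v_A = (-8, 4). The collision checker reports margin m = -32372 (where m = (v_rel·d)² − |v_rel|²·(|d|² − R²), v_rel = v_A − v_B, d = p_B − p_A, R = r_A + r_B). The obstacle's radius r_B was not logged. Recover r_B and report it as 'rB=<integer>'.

m = -32372
d = (23, 13);  v_rel = (-2, 7),  |v_rel|² = 53
v_rel×d = (-2)·(13) − (7)·(23) = -187
since m = R²·53 − (-187)²:  R² = (34969 + -32372) / 53 = 49
R = √49 = 7  ⇒  r_B = 7 − 6 = 1

rB=1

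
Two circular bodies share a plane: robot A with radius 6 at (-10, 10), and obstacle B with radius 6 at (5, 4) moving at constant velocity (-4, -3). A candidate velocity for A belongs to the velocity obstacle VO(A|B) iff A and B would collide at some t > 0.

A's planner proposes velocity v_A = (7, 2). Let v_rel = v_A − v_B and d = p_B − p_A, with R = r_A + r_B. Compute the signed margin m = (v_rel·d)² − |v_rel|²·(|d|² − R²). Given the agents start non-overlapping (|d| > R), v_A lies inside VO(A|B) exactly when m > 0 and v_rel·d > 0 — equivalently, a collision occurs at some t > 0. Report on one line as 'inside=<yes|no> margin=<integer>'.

d = (15, -6),  |d|² = 261;  R = 6+6 = 12,  c = 261−12² = 117
v_rel = (11, 5),  |v_rel|² = 146;  v_rel·d = (11)·(15) + (5)·(-6) = 135
146·t² − 270·t + 117 = 0  ⇒  m = 135² − 146·117 = 1143
m = 1143 > 0,  v_rel·d = 135 > 0  ⇒  inside

inside=yes margin=1143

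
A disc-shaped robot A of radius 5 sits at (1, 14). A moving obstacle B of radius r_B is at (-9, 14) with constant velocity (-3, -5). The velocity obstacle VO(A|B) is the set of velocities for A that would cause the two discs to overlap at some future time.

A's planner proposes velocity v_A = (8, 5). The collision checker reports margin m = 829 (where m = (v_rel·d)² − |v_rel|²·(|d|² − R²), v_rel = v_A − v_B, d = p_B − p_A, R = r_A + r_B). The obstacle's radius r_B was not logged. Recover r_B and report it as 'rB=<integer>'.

m = 829
d = (-10, 0);  v_rel = (11, 10),  |v_rel|² = 221
v_rel×d = (11)·(0) − (10)·(-10) = 100
since m = R²·221 − 100²:  R² = (10000 + 829) / 221 = 49
R = √49 = 7  ⇒  r_B = 7 − 5 = 2

rB=2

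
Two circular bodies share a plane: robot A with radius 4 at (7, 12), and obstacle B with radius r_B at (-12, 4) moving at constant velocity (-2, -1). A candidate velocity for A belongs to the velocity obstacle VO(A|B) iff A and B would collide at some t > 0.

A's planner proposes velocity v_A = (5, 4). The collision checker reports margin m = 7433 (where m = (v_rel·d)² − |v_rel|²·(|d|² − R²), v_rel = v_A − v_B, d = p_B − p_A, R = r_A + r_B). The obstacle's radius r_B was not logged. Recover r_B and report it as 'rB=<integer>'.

m = 7433
d = (-19, -8);  v_rel = (7, 5),  |v_rel|² = 74
v_rel×d = (7)·(-8) − (5)·(-19) = 39
since m = R²·74 − 39²:  R² = (1521 + 7433) / 74 = 121
R = √121 = 11  ⇒  r_B = 11 − 4 = 7

rB=7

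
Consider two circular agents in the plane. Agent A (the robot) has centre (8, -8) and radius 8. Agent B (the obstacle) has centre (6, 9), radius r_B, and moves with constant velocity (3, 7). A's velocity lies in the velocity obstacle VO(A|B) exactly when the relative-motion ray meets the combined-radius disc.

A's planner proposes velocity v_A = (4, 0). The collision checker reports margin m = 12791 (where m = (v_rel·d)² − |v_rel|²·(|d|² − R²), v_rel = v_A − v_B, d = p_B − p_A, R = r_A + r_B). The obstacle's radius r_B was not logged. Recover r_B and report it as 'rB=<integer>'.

m = 12791
d = (-2, 17);  v_rel = (1, -7),  |v_rel|² = 50
v_rel×d = (1)·(17) − (-7)·(-2) = 3
since m = R²·50 − 3²:  R² = (9 + 12791) / 50 = 256
R = √256 = 16  ⇒  r_B = 16 − 8 = 8

rB=8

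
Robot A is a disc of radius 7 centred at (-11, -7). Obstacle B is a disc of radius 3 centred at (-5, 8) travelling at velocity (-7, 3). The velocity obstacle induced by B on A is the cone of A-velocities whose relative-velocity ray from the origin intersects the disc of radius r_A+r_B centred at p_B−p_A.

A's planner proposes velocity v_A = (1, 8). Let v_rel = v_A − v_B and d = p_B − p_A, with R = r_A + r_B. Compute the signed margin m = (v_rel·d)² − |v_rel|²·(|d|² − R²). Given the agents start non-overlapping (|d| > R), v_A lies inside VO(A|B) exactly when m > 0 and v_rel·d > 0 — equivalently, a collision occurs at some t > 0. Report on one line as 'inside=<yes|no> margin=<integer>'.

d = (6, 15),  |d|² = 261;  R = 7+3 = 10,  c = 261−10² = 161
v_rel = (8, 5),  |v_rel|² = 89;  v_rel·d = (8)·(6) + (5)·(15) = 123
89·t² − 246·t + 161 = 0  ⇒  m = 123² − 89·161 = 800
m = 800 > 0,  v_rel·d = 123 > 0  ⇒  inside

inside=yes margin=800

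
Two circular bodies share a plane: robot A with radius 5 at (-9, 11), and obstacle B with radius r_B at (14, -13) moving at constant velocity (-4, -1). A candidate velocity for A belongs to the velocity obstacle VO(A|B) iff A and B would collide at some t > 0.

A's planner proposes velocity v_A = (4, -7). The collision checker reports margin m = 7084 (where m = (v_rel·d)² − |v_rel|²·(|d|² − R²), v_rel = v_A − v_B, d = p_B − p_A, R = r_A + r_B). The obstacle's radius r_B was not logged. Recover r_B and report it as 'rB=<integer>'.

m = 7084
d = (23, -24);  v_rel = (8, -6),  |v_rel|² = 100
v_rel×d = (8)·(-24) − (-6)·(23) = -54
since m = R²·100 − (-54)²:  R² = (2916 + 7084) / 100 = 100
R = √100 = 10  ⇒  r_B = 10 − 5 = 5

rB=5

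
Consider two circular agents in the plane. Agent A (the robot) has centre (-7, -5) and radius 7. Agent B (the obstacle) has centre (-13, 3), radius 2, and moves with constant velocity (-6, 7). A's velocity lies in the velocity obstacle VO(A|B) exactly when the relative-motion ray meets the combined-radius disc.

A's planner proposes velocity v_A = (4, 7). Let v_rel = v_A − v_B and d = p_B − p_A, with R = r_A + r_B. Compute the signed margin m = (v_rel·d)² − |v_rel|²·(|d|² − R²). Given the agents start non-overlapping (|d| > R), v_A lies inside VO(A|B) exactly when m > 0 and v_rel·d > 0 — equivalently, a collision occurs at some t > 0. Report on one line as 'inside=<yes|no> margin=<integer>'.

d = (-6, 8),  |d|² = 100;  R = 7+2 = 9,  c = 100−9² = 19
v_rel = (10, 0),  |v_rel|² = 100;  v_rel·d = (10)·(-6) + (0)·(8) = -60
100·t² + 120·t + 19 = 0  ⇒  m = (-60)² − 100·19 = 1700
m = 1700 > 0,  v_rel·d = -60 < 0  ⇒  outside

inside=no margin=1700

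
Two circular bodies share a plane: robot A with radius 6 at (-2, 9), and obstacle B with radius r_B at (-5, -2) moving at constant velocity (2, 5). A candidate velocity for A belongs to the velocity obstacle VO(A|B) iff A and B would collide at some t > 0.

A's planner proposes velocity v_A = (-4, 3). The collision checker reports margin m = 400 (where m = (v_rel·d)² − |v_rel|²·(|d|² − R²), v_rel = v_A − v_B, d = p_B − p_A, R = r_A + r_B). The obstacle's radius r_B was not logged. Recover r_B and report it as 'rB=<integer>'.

m = 400
d = (-3, -11);  v_rel = (-6, -2),  |v_rel|² = 40
v_rel×d = (-6)·(-11) − (-2)·(-3) = 60
since m = R²·40 − 60²:  R² = (3600 + 400) / 40 = 100
R = √100 = 10  ⇒  r_B = 10 − 6 = 4

rB=4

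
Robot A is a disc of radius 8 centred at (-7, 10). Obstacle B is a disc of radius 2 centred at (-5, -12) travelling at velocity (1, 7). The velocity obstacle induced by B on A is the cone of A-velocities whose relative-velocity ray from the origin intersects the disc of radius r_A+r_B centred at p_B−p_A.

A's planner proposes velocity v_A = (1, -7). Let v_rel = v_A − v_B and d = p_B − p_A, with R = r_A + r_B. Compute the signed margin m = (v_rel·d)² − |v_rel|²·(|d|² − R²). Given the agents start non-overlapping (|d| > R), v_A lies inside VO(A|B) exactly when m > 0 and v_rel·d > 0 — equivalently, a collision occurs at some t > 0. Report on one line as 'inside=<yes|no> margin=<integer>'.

d = (2, -22),  |d|² = 488;  R = 8+2 = 10,  c = 488−10² = 388
v_rel = (0, -14),  |v_rel|² = 196;  v_rel·d = (0)·(2) + (-14)·(-22) = 308
196·t² − 616·t + 388 = 0  ⇒  m = 308² − 196·388 = 18816
m = 18816 > 0,  v_rel·d = 308 > 0  ⇒  inside

inside=yes margin=18816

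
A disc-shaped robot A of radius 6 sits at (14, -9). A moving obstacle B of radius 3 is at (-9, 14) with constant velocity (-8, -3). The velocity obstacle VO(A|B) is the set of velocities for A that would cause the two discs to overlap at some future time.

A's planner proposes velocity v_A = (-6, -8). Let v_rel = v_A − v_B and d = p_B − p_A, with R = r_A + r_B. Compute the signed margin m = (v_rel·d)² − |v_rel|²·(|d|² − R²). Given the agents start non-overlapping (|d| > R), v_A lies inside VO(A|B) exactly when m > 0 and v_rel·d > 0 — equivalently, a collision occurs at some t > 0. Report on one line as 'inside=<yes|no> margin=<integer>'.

d = (-23, 23),  |d|² = 1058;  R = 6+3 = 9,  c = 1058−9² = 977
v_rel = (2, -5),  |v_rel|² = 29;  v_rel·d = (2)·(-23) + (-5)·(23) = -161
29·t² + 322·t + 977 = 0  ⇒  m = (-161)² − 29·977 = -2412
m = -2412 < 0,  v_rel·d = -161 < 0  ⇒  outside

inside=no margin=-2412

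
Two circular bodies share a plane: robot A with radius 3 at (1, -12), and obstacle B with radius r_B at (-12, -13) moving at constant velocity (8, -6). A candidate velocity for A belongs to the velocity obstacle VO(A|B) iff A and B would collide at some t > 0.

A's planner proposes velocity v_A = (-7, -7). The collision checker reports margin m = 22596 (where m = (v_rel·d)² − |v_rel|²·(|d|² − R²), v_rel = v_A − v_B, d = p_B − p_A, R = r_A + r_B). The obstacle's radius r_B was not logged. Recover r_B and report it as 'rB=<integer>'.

m = 22596
d = (-13, -1);  v_rel = (-15, -1),  |v_rel|² = 226
v_rel×d = (-15)·(-1) − (-1)·(-13) = 2
since m = R²·226 − 2²:  R² = (4 + 22596) / 226 = 100
R = √100 = 10  ⇒  r_B = 10 − 3 = 7

rB=7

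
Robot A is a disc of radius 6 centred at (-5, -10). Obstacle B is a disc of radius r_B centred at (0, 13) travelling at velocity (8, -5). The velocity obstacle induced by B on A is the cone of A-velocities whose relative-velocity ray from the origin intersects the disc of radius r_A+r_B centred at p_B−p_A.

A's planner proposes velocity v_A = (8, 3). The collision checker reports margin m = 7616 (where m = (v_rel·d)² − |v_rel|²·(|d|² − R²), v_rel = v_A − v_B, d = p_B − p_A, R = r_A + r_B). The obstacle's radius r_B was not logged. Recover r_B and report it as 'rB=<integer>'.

m = 7616
d = (5, 23);  v_rel = (0, 8),  |v_rel|² = 64
v_rel×d = (0)·(23) − (8)·(5) = -40
since m = R²·64 − (-40)²:  R² = (1600 + 7616) / 64 = 144
R = √144 = 12  ⇒  r_B = 12 − 6 = 6

rB=6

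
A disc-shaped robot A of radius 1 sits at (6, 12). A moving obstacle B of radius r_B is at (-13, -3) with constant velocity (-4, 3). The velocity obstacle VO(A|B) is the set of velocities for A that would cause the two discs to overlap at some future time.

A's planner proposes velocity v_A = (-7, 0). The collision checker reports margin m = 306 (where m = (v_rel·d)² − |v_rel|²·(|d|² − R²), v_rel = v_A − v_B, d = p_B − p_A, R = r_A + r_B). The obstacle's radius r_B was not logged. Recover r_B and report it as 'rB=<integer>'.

m = 306
d = (-19, -15);  v_rel = (-3, -3),  |v_rel|² = 18
v_rel×d = (-3)·(-15) − (-3)·(-19) = -12
since m = R²·18 − (-12)²:  R² = (144 + 306) / 18 = 25
R = √25 = 5  ⇒  r_B = 5 − 1 = 4

rB=4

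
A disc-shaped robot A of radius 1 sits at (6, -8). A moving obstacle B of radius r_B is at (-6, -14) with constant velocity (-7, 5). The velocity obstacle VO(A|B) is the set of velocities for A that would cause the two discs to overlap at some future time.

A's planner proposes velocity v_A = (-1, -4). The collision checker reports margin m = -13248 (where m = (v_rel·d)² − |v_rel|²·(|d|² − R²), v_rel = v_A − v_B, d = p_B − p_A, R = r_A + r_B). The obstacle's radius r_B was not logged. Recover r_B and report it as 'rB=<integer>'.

m = -13248
d = (-12, -6);  v_rel = (6, -9),  |v_rel|² = 117
v_rel×d = (6)·(-6) − (-9)·(-12) = -144
since m = R²·117 − (-144)²:  R² = (20736 + -13248) / 117 = 64
R = √64 = 8  ⇒  r_B = 8 − 1 = 7

rB=7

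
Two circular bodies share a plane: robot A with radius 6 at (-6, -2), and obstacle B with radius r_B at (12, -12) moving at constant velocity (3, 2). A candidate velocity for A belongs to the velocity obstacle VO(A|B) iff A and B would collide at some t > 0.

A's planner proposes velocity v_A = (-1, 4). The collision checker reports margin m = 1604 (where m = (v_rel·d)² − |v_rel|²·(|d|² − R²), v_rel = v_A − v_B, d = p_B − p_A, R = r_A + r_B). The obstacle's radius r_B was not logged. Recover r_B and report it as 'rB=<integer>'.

m = 1604
d = (18, -10);  v_rel = (-4, 2),  |v_rel|² = 20
v_rel×d = (-4)·(-10) − (2)·(18) = 4
since m = R²·20 − 4²:  R² = (16 + 1604) / 20 = 81
R = √81 = 9  ⇒  r_B = 9 − 6 = 3

rB=3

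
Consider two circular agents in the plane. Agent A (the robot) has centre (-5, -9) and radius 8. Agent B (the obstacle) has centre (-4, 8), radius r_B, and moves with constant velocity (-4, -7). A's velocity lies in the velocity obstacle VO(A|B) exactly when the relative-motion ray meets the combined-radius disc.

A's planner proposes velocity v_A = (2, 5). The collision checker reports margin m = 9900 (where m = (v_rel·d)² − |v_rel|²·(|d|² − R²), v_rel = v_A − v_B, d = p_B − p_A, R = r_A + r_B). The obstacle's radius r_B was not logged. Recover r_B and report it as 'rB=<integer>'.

m = 9900
d = (1, 17);  v_rel = (6, 12),  |v_rel|² = 180
v_rel×d = (6)·(17) − (12)·(1) = 90
since m = R²·180 − 90²:  R² = (8100 + 9900) / 180 = 100
R = √100 = 10  ⇒  r_B = 10 − 8 = 2

rB=2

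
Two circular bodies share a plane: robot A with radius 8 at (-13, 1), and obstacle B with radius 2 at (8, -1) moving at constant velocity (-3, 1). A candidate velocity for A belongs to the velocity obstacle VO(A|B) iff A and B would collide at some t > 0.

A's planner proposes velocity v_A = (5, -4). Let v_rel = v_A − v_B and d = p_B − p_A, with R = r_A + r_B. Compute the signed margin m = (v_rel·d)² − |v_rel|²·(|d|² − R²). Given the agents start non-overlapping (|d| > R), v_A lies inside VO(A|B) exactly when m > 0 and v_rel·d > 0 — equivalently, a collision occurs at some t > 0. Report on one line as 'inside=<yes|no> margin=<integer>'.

d = (21, -2),  |d|² = 445;  R = 8+2 = 10,  c = 445−10² = 345
v_rel = (8, -5),  |v_rel|² = 89;  v_rel·d = (8)·(21) + (-5)·(-2) = 178
89·t² − 356·t + 345 = 0  ⇒  m = 178² − 89·345 = 979
m = 979 > 0,  v_rel·d = 178 > 0  ⇒  inside

inside=yes margin=979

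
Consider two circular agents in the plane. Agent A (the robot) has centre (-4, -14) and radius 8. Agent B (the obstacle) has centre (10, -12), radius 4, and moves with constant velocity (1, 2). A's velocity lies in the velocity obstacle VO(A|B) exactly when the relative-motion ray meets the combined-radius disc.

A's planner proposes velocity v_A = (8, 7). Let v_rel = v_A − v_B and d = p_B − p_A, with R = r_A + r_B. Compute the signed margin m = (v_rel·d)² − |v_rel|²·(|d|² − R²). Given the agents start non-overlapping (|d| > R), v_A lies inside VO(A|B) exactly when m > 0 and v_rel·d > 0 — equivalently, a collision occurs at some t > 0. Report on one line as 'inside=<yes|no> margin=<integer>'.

d = (14, 2),  |d|² = 200;  R = 8+4 = 12,  c = 200−12² = 56
v_rel = (7, 5),  |v_rel|² = 74;  v_rel·d = (7)·(14) + (5)·(2) = 108
74·t² − 216·t + 56 = 0  ⇒  m = 108² − 74·56 = 7520
m = 7520 > 0,  v_rel·d = 108 > 0  ⇒  inside

inside=yes margin=7520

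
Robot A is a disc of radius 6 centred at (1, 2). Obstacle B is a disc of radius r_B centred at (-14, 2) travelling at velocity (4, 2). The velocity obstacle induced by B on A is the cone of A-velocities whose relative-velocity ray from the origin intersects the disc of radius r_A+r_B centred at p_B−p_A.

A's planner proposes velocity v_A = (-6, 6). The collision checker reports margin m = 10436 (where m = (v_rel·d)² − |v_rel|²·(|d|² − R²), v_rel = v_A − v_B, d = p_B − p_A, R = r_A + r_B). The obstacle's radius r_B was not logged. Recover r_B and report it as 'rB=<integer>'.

m = 10436
d = (-15, 0);  v_rel = (-10, 4),  |v_rel|² = 116
v_rel×d = (-10)·(0) − (4)·(-15) = 60
since m = R²·116 − 60²:  R² = (3600 + 10436) / 116 = 121
R = √121 = 11  ⇒  r_B = 11 − 6 = 5

rB=5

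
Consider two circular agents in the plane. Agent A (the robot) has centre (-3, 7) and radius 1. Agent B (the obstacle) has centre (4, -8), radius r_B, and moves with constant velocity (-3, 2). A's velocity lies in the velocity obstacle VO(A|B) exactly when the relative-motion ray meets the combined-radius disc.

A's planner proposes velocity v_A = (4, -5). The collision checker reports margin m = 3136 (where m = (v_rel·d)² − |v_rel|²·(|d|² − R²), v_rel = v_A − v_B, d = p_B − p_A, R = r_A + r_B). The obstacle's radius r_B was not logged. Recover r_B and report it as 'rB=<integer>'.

m = 3136
d = (7, -15);  v_rel = (7, -7),  |v_rel|² = 98
v_rel×d = (7)·(-15) − (-7)·(7) = -56
since m = R²·98 − (-56)²:  R² = (3136 + 3136) / 98 = 64
R = √64 = 8  ⇒  r_B = 8 − 1 = 7

rB=7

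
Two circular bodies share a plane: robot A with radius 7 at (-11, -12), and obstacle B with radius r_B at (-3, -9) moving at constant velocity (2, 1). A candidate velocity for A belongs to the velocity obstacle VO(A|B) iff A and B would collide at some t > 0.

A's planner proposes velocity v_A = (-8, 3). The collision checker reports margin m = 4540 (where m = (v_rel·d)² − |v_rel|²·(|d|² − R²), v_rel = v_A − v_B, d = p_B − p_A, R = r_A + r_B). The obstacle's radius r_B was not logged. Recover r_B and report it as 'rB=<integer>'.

m = 4540
d = (8, 3);  v_rel = (-10, 2),  |v_rel|² = 104
v_rel×d = (-10)·(3) − (2)·(8) = -46
since m = R²·104 − (-46)²:  R² = (2116 + 4540) / 104 = 64
R = √64 = 8  ⇒  r_B = 8 − 7 = 1

rB=1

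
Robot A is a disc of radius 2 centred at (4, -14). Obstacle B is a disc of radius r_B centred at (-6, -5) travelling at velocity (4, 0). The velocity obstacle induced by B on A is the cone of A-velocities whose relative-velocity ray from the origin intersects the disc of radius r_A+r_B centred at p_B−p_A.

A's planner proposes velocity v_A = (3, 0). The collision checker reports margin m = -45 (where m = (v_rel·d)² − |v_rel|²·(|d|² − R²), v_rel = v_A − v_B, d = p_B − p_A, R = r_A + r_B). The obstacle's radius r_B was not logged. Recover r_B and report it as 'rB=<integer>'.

m = -45
d = (-10, 9);  v_rel = (-1, 0),  |v_rel|² = 1
v_rel×d = (-1)·(9) − (0)·(-10) = -9
since m = R²·1 − (-9)²:  R² = (81 + -45) / 1 = 36
R = √36 = 6  ⇒  r_B = 6 − 2 = 4

rB=4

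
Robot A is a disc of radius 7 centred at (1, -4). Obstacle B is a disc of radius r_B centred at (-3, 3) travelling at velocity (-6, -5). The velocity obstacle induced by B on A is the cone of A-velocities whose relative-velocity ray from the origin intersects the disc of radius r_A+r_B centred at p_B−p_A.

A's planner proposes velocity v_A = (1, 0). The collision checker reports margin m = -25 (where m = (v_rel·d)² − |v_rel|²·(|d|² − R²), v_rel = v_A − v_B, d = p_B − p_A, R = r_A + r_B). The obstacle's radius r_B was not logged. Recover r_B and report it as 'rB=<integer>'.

m = -25
d = (-4, 7);  v_rel = (7, 5),  |v_rel|² = 74
v_rel×d = (7)·(7) − (5)·(-4) = 69
since m = R²·74 − 69²:  R² = (4761 + -25) / 74 = 64
R = √64 = 8  ⇒  r_B = 8 − 7 = 1

rB=1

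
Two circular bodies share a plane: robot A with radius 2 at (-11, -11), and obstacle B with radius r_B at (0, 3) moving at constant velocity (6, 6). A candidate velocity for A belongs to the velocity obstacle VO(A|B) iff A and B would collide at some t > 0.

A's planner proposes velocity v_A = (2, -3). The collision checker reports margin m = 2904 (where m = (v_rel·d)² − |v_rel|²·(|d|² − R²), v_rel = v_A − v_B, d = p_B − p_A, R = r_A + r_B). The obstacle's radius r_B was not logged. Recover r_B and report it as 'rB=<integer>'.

m = 2904
d = (11, 14);  v_rel = (-4, -9),  |v_rel|² = 97
v_rel×d = (-4)·(14) − (-9)·(11) = 43
since m = R²·97 − 43²:  R² = (1849 + 2904) / 97 = 49
R = √49 = 7  ⇒  r_B = 7 − 2 = 5

rB=5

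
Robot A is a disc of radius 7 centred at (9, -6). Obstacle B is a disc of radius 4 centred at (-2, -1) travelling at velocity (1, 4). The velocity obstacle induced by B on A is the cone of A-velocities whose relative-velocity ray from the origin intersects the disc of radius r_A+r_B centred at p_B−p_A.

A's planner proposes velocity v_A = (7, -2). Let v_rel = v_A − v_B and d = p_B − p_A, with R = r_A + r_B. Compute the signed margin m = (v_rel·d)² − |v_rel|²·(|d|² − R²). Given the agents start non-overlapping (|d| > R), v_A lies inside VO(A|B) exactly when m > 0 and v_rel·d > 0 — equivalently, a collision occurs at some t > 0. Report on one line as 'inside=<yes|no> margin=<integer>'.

d = (-11, 5),  |d|² = 146;  R = 7+4 = 11,  c = 146−11² = 25
v_rel = (6, -6),  |v_rel|² = 72;  v_rel·d = (6)·(-11) + (-6)·(5) = -96
72·t² + 192·t + 25 = 0  ⇒  m = (-96)² − 72·25 = 7416
m = 7416 > 0,  v_rel·d = -96 < 0  ⇒  outside

inside=no margin=7416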